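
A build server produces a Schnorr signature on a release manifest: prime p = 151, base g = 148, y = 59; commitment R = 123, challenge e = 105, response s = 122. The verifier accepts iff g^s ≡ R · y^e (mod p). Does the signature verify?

verifies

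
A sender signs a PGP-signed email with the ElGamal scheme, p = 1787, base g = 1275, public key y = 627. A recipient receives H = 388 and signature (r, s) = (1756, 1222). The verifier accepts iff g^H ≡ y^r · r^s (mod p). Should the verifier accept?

accept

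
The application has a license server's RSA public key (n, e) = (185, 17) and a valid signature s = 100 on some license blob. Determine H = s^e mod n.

10

s^2 ≡ 100^2 = 10000 ≡ 10
s^4 ≡ 10^2 = 100
s^8 ≡ 100^2 = 10000 ≡ 10
s^16 ≡ 10^2 = 100
17 = 16 + 1, so s^17 ≡ 100·100 ≡ 10 (mod 185)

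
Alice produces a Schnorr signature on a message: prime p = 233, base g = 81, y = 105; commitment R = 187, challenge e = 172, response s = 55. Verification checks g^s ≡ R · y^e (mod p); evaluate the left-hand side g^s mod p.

182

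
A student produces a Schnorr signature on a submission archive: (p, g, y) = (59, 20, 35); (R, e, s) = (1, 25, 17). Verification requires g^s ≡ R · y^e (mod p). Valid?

g^s mod p:
20^17 mod 59 = 28
R · y^e mod p:
35^25 mod 59 = 28
1·28 = 28 ≡ 28 (mod 59)
28 ≡ 28 (mod 59); signature holds.

yes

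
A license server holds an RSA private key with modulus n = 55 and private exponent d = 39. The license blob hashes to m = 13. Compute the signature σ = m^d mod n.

m^2 ≡ 13^2 = 169 ≡ 4
m^4 ≡ 4^2 = 16
m^8 ≡ 16^2 = 256 ≡ 36
m^16 ≡ 36^2 = 1296 ≡ 31
m^32 ≡ 31^2 = 961 ≡ 26
39 = 32 + 4 + 2 + 1, so m^39 ≡ 26·16·4·13 ≡ 17 (mod 55)

17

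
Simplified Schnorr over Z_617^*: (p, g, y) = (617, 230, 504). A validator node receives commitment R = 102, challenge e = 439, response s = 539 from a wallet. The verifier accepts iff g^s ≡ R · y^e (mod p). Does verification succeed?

fails

g^s mod p:
Squares mod 617: 230^1≡230, 230^2≡455, 230^4≡330, 230^8≡308, 230^16≡463, 230^32≡270, 230^64≡94, 230^128≡198, 230^256≡333, 230^512≡446
539 = 512 + 16 + 8 + 2 + 1, so 230^539 ≡ 446·463·308·455·230 ≡ 423 (mod 617)
R · y^e mod p:
Squares mod 617: 504^1≡504, 504^2≡429, 504^4≡175, 504^8≡392, 504^16≡31, 504^32≡344, 504^64≡489, 504^128≡342, 504^256≡351
439 = 256 + 128 + 32 + 16 + 4 + 2 + 1, so 504^439 ≡ 351·342·344·31·175·429·504 ≡ 273 (mod 617)
102·273 = 27846 ≡ 81 (mod 617)
423 ≠ 81; the check fails.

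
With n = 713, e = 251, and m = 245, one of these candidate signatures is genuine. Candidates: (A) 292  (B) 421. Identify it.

B

Candidate A: 292^2 = 85264 ≡ 417; 292^4 ≡ 417^2 = 173889 ≡ 630; 292^8 ≡ 630^2 = 396900 ≡ 472; 292^16 ≡ 472^2 = 222784 ≡ 328; 292^32 ≡ 328^2 = 107584 ≡ 634; 292^64 ≡ 634^2 = 401956 ≡ 537; 292^128 ≡ 537^2 = 288369 ≡ 317; 251 = 128 + 64 + 32 + 16 + 8 + 2 + 1, so 292^251 ≡ 317·537·634·328·472·417·292 ≡ 468 (mod 713)
Candidate B: 421^2 = 177241 ≡ 417; 421^4 ≡ 417^2 = 173889 ≡ 630; 421^8 ≡ 630^2 = 396900 ≡ 472; 421^16 ≡ 472^2 = 222784 ≡ 328; 421^32 ≡ 328^2 = 107584 ≡ 634; 421^64 ≡ 634^2 = 401956 ≡ 537; 421^128 ≡ 537^2 = 288369 ≡ 317; 251 = 128 + 64 + 32 + 16 + 8 + 2 + 1, so 421^251 ≡ 317·537·634·328·472·417·421 ≡ 245 (mod 713)
  → matches m = 245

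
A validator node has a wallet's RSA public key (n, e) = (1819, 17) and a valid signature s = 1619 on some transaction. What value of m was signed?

599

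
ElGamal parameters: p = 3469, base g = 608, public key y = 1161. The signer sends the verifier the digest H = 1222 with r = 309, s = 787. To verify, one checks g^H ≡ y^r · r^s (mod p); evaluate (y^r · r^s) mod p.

1161^309 mod 3469 = 1409
309^787 mod 3469 = 1999
y^r · r^s ≡ 1409·1999 = 2816591 ≡ 3232 (mod 3469)

3232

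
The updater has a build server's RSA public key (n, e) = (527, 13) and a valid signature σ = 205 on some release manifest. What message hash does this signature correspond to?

324

σ^13 mod 527 = 324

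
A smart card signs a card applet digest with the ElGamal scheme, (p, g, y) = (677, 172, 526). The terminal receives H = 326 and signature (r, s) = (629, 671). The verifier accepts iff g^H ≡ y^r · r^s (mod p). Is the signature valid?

Left side g^H mod p:
172^326 mod 677 = 187
Right side y^r · r^s mod p:
526^629 mod 677 = 292
629^671 mod 677 = 202
292·202 = 58984 ≡ 85 (mod 677)
187 ≠ 85, so verification fails.

invalid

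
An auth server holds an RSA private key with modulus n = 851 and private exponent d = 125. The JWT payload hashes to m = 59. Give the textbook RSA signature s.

708

Squares mod 851: m^1≡59, m^2≡77, m^4≡823, m^8≡784, m^16≡234, m^32≡292, m^64≡164
125 = 64 + 32 + 16 + 8 + 4 + 1, so m^125 ≡ 164·292·234·784·823·59 ≡ 708 (mod 851)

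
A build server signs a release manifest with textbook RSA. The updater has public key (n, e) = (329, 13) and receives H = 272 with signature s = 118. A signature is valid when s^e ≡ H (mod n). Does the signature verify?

Squares mod 329: s^1≡118, s^2≡106, s^4≡50, s^8≡197
13 = 8 + 4 + 1, so s^13 ≡ 197·50·118 ≡ 272 (mod 329)
s^13 mod 329 = 272 matches H.

verifies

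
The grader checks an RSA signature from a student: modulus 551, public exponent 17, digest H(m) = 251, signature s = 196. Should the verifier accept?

reject

s^2 ≡ 196^2 = 38416 ≡ 397
s^4 ≡ 397^2 = 157609 ≡ 23
s^8 ≡ 23^2 = 529
s^16 ≡ 529^2 = 279841 ≡ 484
17 = 16 + 1, so s^17 ≡ 484·196 ≡ 92 (mod 551)
92 ≠ 251, so verification fails.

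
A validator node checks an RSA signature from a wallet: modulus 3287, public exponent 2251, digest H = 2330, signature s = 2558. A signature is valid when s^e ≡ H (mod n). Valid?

yes

s^2 ≡ 2558^2 = 6543364 ≡ 2234
s^4 ≡ 2234^2 = 4990756 ≡ 1090
s^8 ≡ 1090^2 = 1188100 ≡ 1493
s^16 ≡ 1493^2 = 2229049 ≡ 463
s^32 ≡ 463^2 = 214369 ≡ 714
s^64 ≡ 714^2 = 509796 ≡ 311
s^128 ≡ 311^2 = 96721 ≡ 1398
s^256 ≡ 1398^2 = 1954404 ≡ 1926
s^512 ≡ 1926^2 = 3709476 ≡ 1740
s^1024 ≡ 1740^2 = 3027600 ≡ 273
s^2048 ≡ 273^2 = 74529 ≡ 2215
2251 = 2048 + 128 + 64 + 8 + 2 + 1, so s^2251 ≡ 2215·1398·311·1493·2234·2558 ≡ 2330 (mod 3287)
s^2251 mod 3287 = 2330 matches H.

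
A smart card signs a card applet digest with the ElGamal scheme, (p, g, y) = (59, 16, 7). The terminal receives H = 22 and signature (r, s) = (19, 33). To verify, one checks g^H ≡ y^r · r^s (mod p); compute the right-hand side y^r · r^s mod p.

57

Squares mod 59: 7^1≡7, 7^2≡49, 7^4≡41, 7^8≡29, 7^16≡15
19 = 16 + 2 + 1, so 7^19 ≡ 15·49·7 ≡ 12 (mod 59)
Squares mod 59: 19^1≡19, 19^2≡7, 19^4≡49, 19^8≡41, 19^16≡29, 19^32≡15
33 = 32 + 1, so 19^33 ≡ 15·19 ≡ 49 (mod 59)
y^r · r^s ≡ 12·49 = 588 ≡ 57 (mod 59)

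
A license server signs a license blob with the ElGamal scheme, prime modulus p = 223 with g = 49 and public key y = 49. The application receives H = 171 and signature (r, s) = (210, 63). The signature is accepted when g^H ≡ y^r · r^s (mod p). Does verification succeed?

Left side g^H mod p:
49^171 mod 223 = 196
Right side y^r · r^s mod p:
49^210 mod 223 = 66
210^63 mod 223 = 30
66·30 = 1980 ≡ 196 (mod 223)
196 ≡ 196 (mod 223), so the signature is genuine.

passes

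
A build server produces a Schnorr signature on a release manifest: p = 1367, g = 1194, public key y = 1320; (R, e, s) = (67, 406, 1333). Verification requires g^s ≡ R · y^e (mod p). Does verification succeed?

fails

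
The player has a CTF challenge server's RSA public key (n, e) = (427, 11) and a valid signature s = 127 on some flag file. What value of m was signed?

309

s^11 mod 427 = 309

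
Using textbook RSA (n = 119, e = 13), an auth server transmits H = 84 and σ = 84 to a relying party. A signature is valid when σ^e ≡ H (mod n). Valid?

σ^2 ≡ 84^2 = 7056 ≡ 35
σ^4 ≡ 35^2 = 1225 ≡ 35
σ^8 ≡ 35^2 = 1225 ≡ 35
13 = 8 + 4 + 1, so σ^13 ≡ 35·35·84 ≡ 84 (mod 119)
σ^13 mod 119 = 84 matches H.

yes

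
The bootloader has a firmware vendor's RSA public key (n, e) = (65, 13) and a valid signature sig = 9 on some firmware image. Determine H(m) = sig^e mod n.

sig^2 ≡ 9^2 = 81 ≡ 16
sig^4 ≡ 16^2 = 256 ≡ 61
sig^8 ≡ 61^2 = 3721 ≡ 16
13 = 8 + 4 + 1, so sig^13 ≡ 16·61·9 ≡ 9 (mod 65)

9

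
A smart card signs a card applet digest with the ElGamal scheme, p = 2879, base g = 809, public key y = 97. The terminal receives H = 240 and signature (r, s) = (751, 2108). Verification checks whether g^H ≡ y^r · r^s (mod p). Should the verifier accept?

accept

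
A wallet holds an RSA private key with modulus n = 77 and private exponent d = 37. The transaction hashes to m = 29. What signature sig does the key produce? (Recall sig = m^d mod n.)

50

m^2 ≡ 29^2 = 841 ≡ 71
m^4 ≡ 71^2 = 5041 ≡ 36
m^8 ≡ 36^2 = 1296 ≡ 64
m^16 ≡ 64^2 = 4096 ≡ 15
m^32 ≡ 15^2 = 225 ≡ 71
37 = 32 + 4 + 1, so m^37 ≡ 71·36·29 ≡ 50 (mod 77)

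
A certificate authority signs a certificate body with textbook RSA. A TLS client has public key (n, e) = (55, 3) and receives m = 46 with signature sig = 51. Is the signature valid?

valid

sig^2 ≡ 51^2 = 2601 ≡ 16
3 = 2 + 1, so sig^3 ≡ 16·51 ≡ 46 (mod 55)
Since 46 equals the digest 46, verification succeeds.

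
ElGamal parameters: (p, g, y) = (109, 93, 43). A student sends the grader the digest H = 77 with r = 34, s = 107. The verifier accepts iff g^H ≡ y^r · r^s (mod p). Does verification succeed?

Left side g^H mod p:
93^2 = 8649 ≡ 38
93^4 ≡ 38^2 = 1444 ≡ 27
93^8 ≡ 27^2 = 729 ≡ 75
93^16 ≡ 75^2 = 5625 ≡ 66
93^32 ≡ 66^2 = 4356 ≡ 105
93^64 ≡ 105^2 = 11025 ≡ 16
77 = 64 + 8 + 4 + 1, so 93^77 ≡ 16·75·27·93 ≡ 4 (mod 109)
Right side y^r · r^s mod p:
43^2 = 1849 ≡ 105
43^4 ≡ 105^2 = 11025 ≡ 16
43^8 ≡ 16^2 = 256 ≡ 38
43^16 ≡ 38^2 = 1444 ≡ 27
43^32 ≡ 27^2 = 729 ≡ 75
34 = 32 + 2, so 43^34 ≡ 75·105 ≡ 27 (mod 109)
34^2 = 1156 ≡ 66
34^4 ≡ 66^2 = 4356 ≡ 105
34^8 ≡ 105^2 = 11025 ≡ 16
34^16 ≡ 16^2 = 256 ≡ 38
34^32 ≡ 38^2 = 1444 ≡ 27
34^64 ≡ 27^2 = 729 ≡ 75
107 = 64 + 32 + 8 + 2 + 1, so 34^107 ≡ 75·27·16·66·34 ≡ 93 (mod 109)
27·93 = 2511 ≡ 4 (mod 109)
4 ≡ 4 (mod 109), so the signature is genuine.

passes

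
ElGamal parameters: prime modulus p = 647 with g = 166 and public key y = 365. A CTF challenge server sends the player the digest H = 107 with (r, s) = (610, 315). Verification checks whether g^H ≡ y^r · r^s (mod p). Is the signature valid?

valid

Left side g^H mod p:
166^2 = 27556 ≡ 382
166^4 ≡ 382^2 = 145924 ≡ 349
166^8 ≡ 349^2 = 121801 ≡ 165
166^16 ≡ 165^2 = 27225 ≡ 51
166^32 ≡ 51^2 = 2601 ≡ 13
166^64 ≡ 13^2 = 169
107 = 64 + 32 + 8 + 2 + 1, so 166^107 ≡ 169·13·165·382·166 ≡ 463 (mod 647)
Right side y^r · r^s mod p:
365^2 = 133225 ≡ 590
365^4 ≡ 590^2 = 348100 ≡ 14
365^8 ≡ 14^2 = 196
365^16 ≡ 196^2 = 38416 ≡ 243
365^32 ≡ 243^2 = 59049 ≡ 172
365^64 ≡ 172^2 = 29584 ≡ 469
365^128 ≡ 469^2 = 219961 ≡ 628
365^256 ≡ 628^2 = 394384 ≡ 361
365^512 ≡ 361^2 = 130321 ≡ 274
610 = 512 + 64 + 32 + 2, so 365^610 ≡ 274·469·172·590 ≡ 514 (mod 647)
610^2 = 372100 ≡ 75
610^4 ≡ 75^2 = 5625 ≡ 449
610^8 ≡ 449^2 = 201601 ≡ 384
610^16 ≡ 384^2 = 147456 ≡ 587
610^32 ≡ 587^2 = 344569 ≡ 365
610^64 ≡ 365^2 = 133225 ≡ 590
610^128 ≡ 590^2 = 348100 ≡ 14
610^256 ≡ 14^2 = 196
315 = 256 + 32 + 16 + 8 + 2 + 1, so 610^315 ≡ 196·365·587·384·75·610 ≡ 123 (mod 647)
514·123 = 63222 ≡ 463 (mod 647)
463 ≡ 463 (mod 647), so the signature is genuine.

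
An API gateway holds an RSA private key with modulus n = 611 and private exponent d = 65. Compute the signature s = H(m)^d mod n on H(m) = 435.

(H(m))^2 ≡ 435^2 = 189225 ≡ 426
(H(m))^4 ≡ 426^2 = 181476 ≡ 9
(H(m))^8 ≡ 9^2 = 81
(H(m))^16 ≡ 81^2 = 6561 ≡ 451
(H(m))^32 ≡ 451^2 = 203401 ≡ 549
(H(m))^64 ≡ 549^2 = 301401 ≡ 178
65 = 64 + 1, so (H(m))^65 ≡ 178·435 ≡ 444 (mod 611)

444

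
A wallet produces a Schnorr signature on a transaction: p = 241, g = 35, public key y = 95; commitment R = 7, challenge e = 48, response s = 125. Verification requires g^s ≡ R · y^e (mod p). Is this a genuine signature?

g^s mod p:
35^2 = 1225 ≡ 20
35^4 ≡ 20^2 = 400 ≡ 159
35^8 ≡ 159^2 = 25281 ≡ 217
35^16 ≡ 217^2 = 47089 ≡ 94
35^32 ≡ 94^2 = 8836 ≡ 160
35^64 ≡ 160^2 = 25600 ≡ 54
125 = 64 + 32 + 16 + 8 + 4 + 1, so 35^125 ≡ 54·160·94·217·159·35 ≡ 219 (mod 241)
R · y^e mod p:
95^2 = 9025 ≡ 108
95^4 ≡ 108^2 = 11664 ≡ 96
95^8 ≡ 96^2 = 9216 ≡ 58
95^16 ≡ 58^2 = 3364 ≡ 231
95^32 ≡ 231^2 = 53361 ≡ 100
48 = 32 + 16, so 95^48 ≡ 100·231 ≡ 205 (mod 241)
7·205 = 1435 ≡ 230 (mod 241)
219 ≠ 230; the check fails.

forged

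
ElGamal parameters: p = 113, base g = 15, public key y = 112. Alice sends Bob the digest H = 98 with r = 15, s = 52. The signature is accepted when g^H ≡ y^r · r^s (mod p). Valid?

yes

Left side g^H mod p:
15^2 = 225 ≡ 112
15^4 ≡ 112^2 = 12544 ≡ 1
15^8 ≡ 1^2 = 1
15^16 ≡ 1^2 = 1
15^32 ≡ 1^2 = 1
15^64 ≡ 1^2 = 1
98 = 64 + 32 + 2, so 15^98 ≡ 1·1·112 ≡ 112 (mod 113)
Right side y^r · r^s mod p:
112^2 = 12544 ≡ 1
112^4 ≡ 1^2 = 1
112^8 ≡ 1^2 = 1
15 = 8 + 4 + 2 + 1, so 112^15 ≡ 1·1·1·112 ≡ 112 (mod 113)
15^2 = 225 ≡ 112
15^4 ≡ 112^2 = 12544 ≡ 1
15^8 ≡ 1^2 = 1
15^16 ≡ 1^2 = 1
15^32 ≡ 1^2 = 1
52 = 32 + 16 + 4, so 15^52 ≡ 1·1·1 ≡ 1 (mod 113)
112·1 = 112 ≡ 112 (mod 113)
112 ≡ 112 (mod 113), so the signature is genuine.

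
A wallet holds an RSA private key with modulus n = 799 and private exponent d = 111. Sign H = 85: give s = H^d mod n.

663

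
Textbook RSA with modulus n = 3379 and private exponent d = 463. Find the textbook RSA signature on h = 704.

3361

h^2 ≡ 704^2 = 495616 ≡ 2282
h^4 ≡ 2282^2 = 5207524 ≡ 485
h^8 ≡ 485^2 = 235225 ≡ 2074
h^16 ≡ 2074^2 = 4301476 ≡ 9
h^32 ≡ 9^2 = 81
h^64 ≡ 81^2 = 6561 ≡ 3182
h^128 ≡ 3182^2 = 10125124 ≡ 1640
h^256 ≡ 1640^2 = 2689600 ≡ 3295
463 = 256 + 128 + 64 + 8 + 4 + 2 + 1, so h^463 ≡ 3295·1640·3182·2074·485·2282·704 ≡ 3361 (mod 3379)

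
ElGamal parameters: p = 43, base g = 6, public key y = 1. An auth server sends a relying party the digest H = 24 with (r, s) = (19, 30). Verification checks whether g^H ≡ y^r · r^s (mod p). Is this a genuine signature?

forged

Left side g^H mod p:
Squares mod 43: 6^1≡6, 6^2≡36, 6^4≡6, 6^8≡36, 6^16≡6
24 = 16 + 8, so 6^24 ≡ 6·36 ≡ 1 (mod 43)
Right side y^r · r^s mod p:
Squares mod 43: 1^1≡1, 1^2≡1, 1^4≡1, 1^8≡1, 1^16≡1
19 = 16 + 2 + 1, so 1^19 ≡ 1·1·1 ≡ 1 (mod 43)
Squares mod 43: 19^1≡19, 19^2≡17, 19^4≡31, 19^8≡15, 19^16≡10
30 = 16 + 8 + 4 + 2, so 19^30 ≡ 10·15·31·17 ≡ 16 (mod 43)
1·16 = 16 ≡ 16 (mod 43)
1 ≠ 16, so verification fails.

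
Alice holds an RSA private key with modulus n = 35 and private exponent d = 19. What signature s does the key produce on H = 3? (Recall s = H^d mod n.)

17

Squares mod 35: H^1≡3, H^2≡9, H^4≡11, H^8≡16, H^16≡11
19 = 16 + 2 + 1, so H^19 ≡ 11·9·3 ≡ 17 (mod 35)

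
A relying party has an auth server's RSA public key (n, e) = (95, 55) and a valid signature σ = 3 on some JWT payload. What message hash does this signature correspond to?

σ^2 ≡ 3^2 = 9
σ^4 ≡ 9^2 = 81
σ^8 ≡ 81^2 = 6561 ≡ 6
σ^16 ≡ 6^2 = 36
σ^32 ≡ 36^2 = 1296 ≡ 61
55 = 32 + 16 + 4 + 2 + 1, so σ^55 ≡ 61·36·81·9·3 ≡ 22 (mod 95)

22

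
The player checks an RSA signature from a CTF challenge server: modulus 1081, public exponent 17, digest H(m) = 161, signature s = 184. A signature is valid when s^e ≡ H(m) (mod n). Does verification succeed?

passes

s^2 ≡ 184^2 = 33856 ≡ 345
s^4 ≡ 345^2 = 119025 ≡ 115
s^8 ≡ 115^2 = 13225 ≡ 253
s^16 ≡ 253^2 = 64009 ≡ 230
17 = 16 + 1, so s^17 ≡ 230·184 ≡ 161 (mod 1081)
Since 161 equals the digest 161, verification succeeds.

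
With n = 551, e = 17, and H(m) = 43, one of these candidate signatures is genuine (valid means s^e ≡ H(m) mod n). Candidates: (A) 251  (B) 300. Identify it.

A

Candidate A: Squares mod 551: 251^1≡251, 251^2≡187, 251^4≡256, 251^8≡518, 251^16≡538; 17 = 16 + 1, so 251^17 ≡ 538·251 ≡ 43 (mod 551)
  → matches H(m) = 43
Candidate B: Squares mod 551: 300^1≡300, 300^2≡187, 300^4≡256, 300^8≡518, 300^16≡538; 17 = 16 + 1, so 300^17 ≡ 538·300 ≡ 508 (mod 551)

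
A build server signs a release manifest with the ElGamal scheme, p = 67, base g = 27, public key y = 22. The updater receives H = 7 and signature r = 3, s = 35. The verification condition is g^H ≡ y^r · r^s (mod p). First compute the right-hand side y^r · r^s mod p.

22^2 = 484 ≡ 15
3 = 2 + 1, so 22^3 ≡ 15·22 ≡ 62 (mod 67)
3^2 = 9
3^4 ≡ 9^2 = 81 ≡ 14
3^8 ≡ 14^2 = 196 ≡ 62
3^16 ≡ 62^2 = 3844 ≡ 25
3^32 ≡ 25^2 = 625 ≡ 22
35 = 32 + 2 + 1, so 3^35 ≡ 22·9·3 ≡ 58 (mod 67)
y^r · r^s ≡ 62·58 = 3596 ≡ 45 (mod 67)

45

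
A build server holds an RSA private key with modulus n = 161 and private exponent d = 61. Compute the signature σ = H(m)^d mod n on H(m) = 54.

82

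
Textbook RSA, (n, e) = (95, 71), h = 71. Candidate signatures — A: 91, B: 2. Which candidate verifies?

Candidate A: Squares mod 95: 91^1≡91, 91^2≡16, 91^4≡66, 91^8≡81, 91^16≡6, 91^32≡36, 91^64≡61; 71 = 64 + 4 + 2 + 1, so 91^71 ≡ 61·66·16·91 ≡ 71 (mod 95)
  → matches h = 71
Candidate B: Squares mod 95: 2^1≡2, 2^2≡4, 2^4≡16, 2^8≡66, 2^16≡81, 2^32≡6, 2^64≡36; 71 = 64 + 4 + 2 + 1, so 2^71 ≡ 36·16·4·2 ≡ 48 (mod 95)

A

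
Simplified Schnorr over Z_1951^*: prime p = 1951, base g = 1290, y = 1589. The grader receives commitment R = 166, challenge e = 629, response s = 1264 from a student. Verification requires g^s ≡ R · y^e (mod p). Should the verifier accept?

g^s mod p:
1290^2 = 1664100 ≡ 1848
1290^4 ≡ 1848^2 = 3415104 ≡ 854
1290^8 ≡ 854^2 = 729316 ≡ 1593
1290^16 ≡ 1593^2 = 2537649 ≡ 1349
1290^32 ≡ 1349^2 = 1819801 ≡ 1469
1290^64 ≡ 1469^2 = 2157961 ≡ 155
1290^128 ≡ 155^2 = 24025 ≡ 613
1290^256 ≡ 613^2 = 375769 ≡ 1177
1290^512 ≡ 1177^2 = 1385329 ≡ 119
1290^1024 ≡ 119^2 = 14161 ≡ 504
1264 = 1024 + 128 + 64 + 32 + 16, so 1290^1264 ≡ 504·613·155·1469·1349 ≡ 648 (mod 1951)
R · y^e mod p:
1589^2 = 2524921 ≡ 327
1589^4 ≡ 327^2 = 106929 ≡ 1575
1589^8 ≡ 1575^2 = 2480625 ≡ 904
1589^16 ≡ 904^2 = 817216 ≡ 1698
1589^32 ≡ 1698^2 = 2883204 ≡ 1577
1589^64 ≡ 1577^2 = 2486929 ≡ 1355
1589^128 ≡ 1355^2 = 1836025 ≡ 134
1589^256 ≡ 134^2 = 17956 ≡ 397
1589^512 ≡ 397^2 = 157609 ≡ 1529
629 = 512 + 64 + 32 + 16 + 4 + 1, so 1589^629 ≡ 1529·1355·1577·1698·1575·1589 ≡ 380 (mod 1951)
166·380 = 63080 ≡ 648 (mod 1951)
648 ≡ 648 (mod 1951); signature holds.

accept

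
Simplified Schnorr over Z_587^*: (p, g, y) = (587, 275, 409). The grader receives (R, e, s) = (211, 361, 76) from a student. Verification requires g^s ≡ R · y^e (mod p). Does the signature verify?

g^s mod p:
Squares mod 587: 275^1≡275, 275^2≡489, 275^4≡212, 275^8≡332, 275^16≡455, 275^32≡401, 275^64≡550
76 = 64 + 8 + 4, so 275^76 ≡ 550·332·212 ≡ 311 (mod 587)
R · y^e mod p:
Squares mod 587: 409^1≡409, 409^2≡573, 409^4≡196, 409^8≡261, 409^16≡29, 409^32≡254, 409^64≡533, 409^128≡568, 409^256≡361
361 = 256 + 64 + 32 + 8 + 1, so 409^361 ≡ 361·533·254·261·409 ≡ 569 (mod 587)
211·569 = 120059 ≡ 311 (mod 587)
311 ≡ 311 (mod 587); signature holds.

verifies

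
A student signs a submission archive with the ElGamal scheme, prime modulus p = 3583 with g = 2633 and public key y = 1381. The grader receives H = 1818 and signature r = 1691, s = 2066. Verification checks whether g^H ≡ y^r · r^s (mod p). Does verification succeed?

Left side g^H mod p:
2633^2 = 6932689 ≡ 3167
2633^4 ≡ 3167^2 = 10029889 ≡ 1072
2633^8 ≡ 1072^2 = 1149184 ≡ 2624
2633^16 ≡ 2624^2 = 6885376 ≡ 2433
2633^32 ≡ 2433^2 = 5919489 ≡ 373
2633^64 ≡ 373^2 = 139129 ≡ 2975
2633^128 ≡ 2975^2 = 8850625 ≡ 615
2633^256 ≡ 615^2 = 378225 ≡ 2010
2633^512 ≡ 2010^2 = 4040100 ≡ 2059
2633^1024 ≡ 2059^2 = 4239481 ≡ 792
1818 = 1024 + 512 + 256 + 16 + 8 + 2, so 2633^1818 ≡ 792·2059·2010·2433·2624·3167 ≡ 2782 (mod 3583)
Right side y^r · r^s mod p:
1381^2 = 1907161 ≡ 1005
1381^4 ≡ 1005^2 = 1010025 ≡ 3202
1381^8 ≡ 3202^2 = 10252804 ≡ 1841
1381^16 ≡ 1841^2 = 3389281 ≡ 3346
1381^32 ≡ 3346^2 = 11195716 ≡ 2424
1381^64 ≡ 2424^2 = 5875776 ≡ 3239
1381^128 ≡ 3239^2 = 10491121 ≡ 97
1381^256 ≡ 97^2 = 9409 ≡ 2243
1381^512 ≡ 2243^2 = 5031049 ≡ 517
1381^1024 ≡ 517^2 = 267289 ≡ 2147
1691 = 1024 + 512 + 128 + 16 + 8 + 2 + 1, so 1381^1691 ≡ 2147·517·97·3346·1841·1005·1381 ≡ 36 (mod 3583)
1691^2 = 2859481 ≡ 247
1691^4 ≡ 247^2 = 61009 ≡ 98
1691^8 ≡ 98^2 = 9604 ≡ 2438
1691^16 ≡ 2438^2 = 5943844 ≡ 3230
1691^32 ≡ 3230^2 = 10432900 ≡ 2787
1691^64 ≡ 2787^2 = 7767369 ≡ 3008
1691^128 ≡ 3008^2 = 9048064 ≡ 989
1691^256 ≡ 989^2 = 978121 ≡ 3545
1691^512 ≡ 3545^2 = 12567025 ≡ 1444
1691^1024 ≡ 1444^2 = 2085136 ≡ 3413
1691^2048 ≡ 3413^2 = 11648569 ≡ 236
2066 = 2048 + 16 + 2, so 1691^2066 ≡ 236·3230·247 ≡ 93 (mod 3583)
36·93 = 3348 ≡ 3348 (mod 3583)
2782 ≠ 3348, so verification fails.

fails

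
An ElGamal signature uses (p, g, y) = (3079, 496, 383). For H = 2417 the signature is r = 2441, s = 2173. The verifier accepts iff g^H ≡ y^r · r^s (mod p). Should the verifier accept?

accept

Left side g^H mod p:
Squares mod 3079: 496^1≡496, 496^2≡2775, 496^4≡46, 496^8≡2116, 496^16≡590, 496^32≡173, 496^64≡2218, 496^128≡2361, 496^256≡1331, 496^512≡1136, 496^1024≡395, 496^2048≡2075
2417 = 2048 + 256 + 64 + 32 + 16 + 1, so 496^2417 ≡ 2075·1331·2218·173·590·496 ≡ 1144 (mod 3079)
Right side y^r · r^s mod p:
Squares mod 3079: 383^1≡383, 383^2≡1976, 383^4≡404, 383^8≡29, 383^16≡841, 383^32≡2190, 383^64≡2097, 383^128≡597, 383^256≡2324, 383^512≡410, 383^1024≡1834, 383^2048≡1288
2441 = 2048 + 256 + 128 + 8 + 1, so 383^2441 ≡ 1288·2324·597·29·383 ≡ 2992 (mod 3079)
Squares mod 3079: 2441^1≡2441, 2441^2≡616, 2441^4≡739, 2441^8≡1138, 2441^16≡1864, 2441^32≡1384, 2441^64≡318, 2441^128≡2596, 2441^256≡2364, 2441^512≡111, 2441^1024≡5, 2441^2048≡25
2173 = 2048 + 64 + 32 + 16 + 8 + 4 + 1, so 2441^2173 ≡ 25·318·1384·1864·1138·739·2441 ≡ 1721 (mod 3079)
2992·1721 = 5149232 ≡ 1144 (mod 3079)
1144 ≡ 1144 (mod 3079), so the signature is genuine.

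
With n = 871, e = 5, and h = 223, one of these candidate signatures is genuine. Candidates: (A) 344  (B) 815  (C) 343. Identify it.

Candidate A: Squares mod 871: 344^1≡344, 344^2≡751, 344^4≡464; 5 = 4 + 1, so 344^5 ≡ 464·344 ≡ 223 (mod 871)
  → matches h = 223
Candidate B: Squares mod 871: 815^1≡815, 815^2≡523, 815^4≡35; 5 = 4 + 1, so 815^5 ≡ 35·815 ≡ 653 (mod 871)
Candidate C: Squares mod 871: 343^1≡343, 343^2≡64, 343^4≡612; 5 = 4 + 1, so 343^5 ≡ 612·343 ≡ 5 (mod 871)

A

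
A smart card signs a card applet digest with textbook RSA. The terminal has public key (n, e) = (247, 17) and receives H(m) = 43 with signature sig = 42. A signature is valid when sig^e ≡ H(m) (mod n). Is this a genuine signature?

forged

sig^2 ≡ 42^2 = 1764 ≡ 35
sig^4 ≡ 35^2 = 1225 ≡ 237
sig^8 ≡ 237^2 = 56169 ≡ 100
sig^16 ≡ 100^2 = 10000 ≡ 120
17 = 16 + 1, so sig^17 ≡ 120·42 ≡ 100 (mod 247)
The recovered value 100 does not match the digest 43.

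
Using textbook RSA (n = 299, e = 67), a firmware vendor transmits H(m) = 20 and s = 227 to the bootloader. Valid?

yes

s^2 ≡ 227^2 = 51529 ≡ 101
s^4 ≡ 101^2 = 10201 ≡ 35
s^8 ≡ 35^2 = 1225 ≡ 29
s^16 ≡ 29^2 = 841 ≡ 243
s^32 ≡ 243^2 = 59049 ≡ 146
s^64 ≡ 146^2 = 21316 ≡ 87
67 = 64 + 2 + 1, so s^67 ≡ 87·101·227 ≡ 20 (mod 299)
s^67 mod 299 = 20 matches H(m).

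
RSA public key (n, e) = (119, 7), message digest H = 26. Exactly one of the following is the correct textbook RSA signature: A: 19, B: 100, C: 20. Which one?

Candidate A: Squares mod 119: 19^1≡19, 19^2≡4, 19^4≡16; 7 = 4 + 2 + 1, so 19^7 ≡ 16·4·19 ≡ 26 (mod 119)
  → matches H = 26
Candidate B: Squares mod 119: 100^1≡100, 100^2≡4, 100^4≡16; 7 = 4 + 2 + 1, so 100^7 ≡ 16·4·100 ≡ 93 (mod 119)
Candidate C: Squares mod 119: 20^1≡20, 20^2≡43, 20^4≡64; 7 = 4 + 2 + 1, so 20^7 ≡ 64·43·20 ≡ 62 (mod 119)

A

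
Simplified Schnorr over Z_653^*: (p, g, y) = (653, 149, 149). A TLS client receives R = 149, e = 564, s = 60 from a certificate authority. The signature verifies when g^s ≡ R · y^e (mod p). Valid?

g^s mod p:
149^2 = 22201 ≡ 652
149^4 ≡ 652^2 = 425104 ≡ 1
149^8 ≡ 1^2 = 1
149^16 ≡ 1^2 = 1
149^32 ≡ 1^2 = 1
60 = 32 + 16 + 8 + 4, so 149^60 ≡ 1·1·1·1 ≡ 1 (mod 653)
R · y^e mod p:
149^2 = 22201 ≡ 652
149^4 ≡ 652^2 = 425104 ≡ 1
149^8 ≡ 1^2 = 1
149^16 ≡ 1^2 = 1
149^32 ≡ 1^2 = 1
149^64 ≡ 1^2 = 1
149^128 ≡ 1^2 = 1
149^256 ≡ 1^2 = 1
149^512 ≡ 1^2 = 1
564 = 512 + 32 + 16 + 4, so 149^564 ≡ 1·1·1·1 ≡ 1 (mod 653)
149·1 = 149 ≡ 149 (mod 653)
1 ≠ 149; the check fails.

no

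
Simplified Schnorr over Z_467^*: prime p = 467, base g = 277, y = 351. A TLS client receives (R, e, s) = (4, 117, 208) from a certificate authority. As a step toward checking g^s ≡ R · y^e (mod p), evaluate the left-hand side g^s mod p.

332

277^2 = 76729 ≡ 141
277^4 ≡ 141^2 = 19881 ≡ 267
277^8 ≡ 267^2 = 71289 ≡ 305
277^16 ≡ 305^2 = 93025 ≡ 92
277^32 ≡ 92^2 = 8464 ≡ 58
277^64 ≡ 58^2 = 3364 ≡ 95
277^128 ≡ 95^2 = 9025 ≡ 152
208 = 128 + 64 + 16, so 277^208 ≡ 152·95·92 ≡ 332 (mod 467)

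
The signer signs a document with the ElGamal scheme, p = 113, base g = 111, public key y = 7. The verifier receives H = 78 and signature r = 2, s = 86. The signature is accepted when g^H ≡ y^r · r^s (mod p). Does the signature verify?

verifies

Left side g^H mod p:
Squares mod 113: 111^1≡111, 111^2≡4, 111^4≡16, 111^8≡30, 111^16≡109, 111^32≡16, 111^64≡30
78 = 64 + 8 + 4 + 2, so 111^78 ≡ 30·30·16·4 ≡ 83 (mod 113)
Right side y^r · r^s mod p:
Squares mod 113: 7^1≡7, 7^2≡49
7^2 ≡ 49 (mod 113)
Squares mod 113: 2^1≡2, 2^2≡4, 2^4≡16, 2^8≡30, 2^16≡109, 2^32≡16, 2^64≡30
86 = 64 + 16 + 4 + 2, so 2^86 ≡ 30·109·16·4 ≡ 4 (mod 113)
49·4 = 196 ≡ 83 (mod 113)
83 ≡ 83 (mod 113), so the signature is genuine.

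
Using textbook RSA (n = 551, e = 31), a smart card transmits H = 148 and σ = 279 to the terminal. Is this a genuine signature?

genuine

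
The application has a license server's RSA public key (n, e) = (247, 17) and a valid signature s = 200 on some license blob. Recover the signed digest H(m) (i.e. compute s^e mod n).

Squares mod 247: s^1≡200, s^2≡233, s^4≡196, s^8≡131, s^16≡118
17 = 16 + 1, so s^17 ≡ 118·200 ≡ 135 (mod 247)

135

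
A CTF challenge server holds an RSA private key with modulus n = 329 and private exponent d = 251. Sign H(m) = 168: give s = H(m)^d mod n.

49

(H(m))^2 ≡ 168^2 = 28224 ≡ 259
(H(m))^4 ≡ 259^2 = 67081 ≡ 294
(H(m))^8 ≡ 294^2 = 86436 ≡ 238
(H(m))^16 ≡ 238^2 = 56644 ≡ 56
(H(m))^32 ≡ 56^2 = 3136 ≡ 175
(H(m))^64 ≡ 175^2 = 30625 ≡ 28
(H(m))^128 ≡ 28^2 = 784 ≡ 126
251 = 128 + 64 + 32 + 16 + 8 + 2 + 1, so (H(m))^251 ≡ 126·28·175·56·238·259·168 ≡ 49 (mod 329)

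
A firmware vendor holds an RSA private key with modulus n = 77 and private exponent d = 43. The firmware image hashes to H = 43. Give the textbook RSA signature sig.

H^2 ≡ 43^2 = 1849 ≡ 1
H^4 ≡ 1^2 = 1
H^8 ≡ 1^2 = 1
H^16 ≡ 1^2 = 1
H^32 ≡ 1^2 = 1
43 = 32 + 8 + 2 + 1, so H^43 ≡ 1·1·1·43 ≡ 43 (mod 77)

43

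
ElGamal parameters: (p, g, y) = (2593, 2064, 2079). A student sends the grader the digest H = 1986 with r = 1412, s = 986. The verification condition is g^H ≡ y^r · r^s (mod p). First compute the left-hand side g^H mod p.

1377

2064^1986 mod 2593 = 1377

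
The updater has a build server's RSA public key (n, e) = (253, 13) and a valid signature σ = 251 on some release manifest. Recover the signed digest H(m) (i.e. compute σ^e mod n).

σ^2 ≡ 251^2 = 63001 ≡ 4
σ^4 ≡ 4^2 = 16
σ^8 ≡ 16^2 = 256 ≡ 3
13 = 8 + 4 + 1, so σ^13 ≡ 3·16·251 ≡ 157 (mod 253)

157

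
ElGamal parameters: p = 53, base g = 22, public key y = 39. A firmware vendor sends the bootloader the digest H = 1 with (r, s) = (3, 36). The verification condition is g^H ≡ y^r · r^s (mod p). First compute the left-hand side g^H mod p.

22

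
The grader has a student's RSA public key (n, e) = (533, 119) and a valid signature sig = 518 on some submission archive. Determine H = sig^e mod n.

71

sig^2 ≡ 518^2 = 268324 ≡ 225
sig^4 ≡ 225^2 = 50625 ≡ 523
sig^8 ≡ 523^2 = 273529 ≡ 100
sig^16 ≡ 100^2 = 10000 ≡ 406
sig^32 ≡ 406^2 = 164836 ≡ 139
sig^64 ≡ 139^2 = 19321 ≡ 133
119 = 64 + 32 + 16 + 4 + 2 + 1, so sig^119 ≡ 133·139·406·523·225·518 ≡ 71 (mod 533)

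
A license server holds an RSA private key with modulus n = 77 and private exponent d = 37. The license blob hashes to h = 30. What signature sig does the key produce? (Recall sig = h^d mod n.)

2

h^37 mod 77 = 2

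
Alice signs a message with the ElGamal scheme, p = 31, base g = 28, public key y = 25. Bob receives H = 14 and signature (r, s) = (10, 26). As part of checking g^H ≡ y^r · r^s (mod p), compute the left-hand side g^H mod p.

28^2 = 784 ≡ 9
28^4 ≡ 9^2 = 81 ≡ 19
28^8 ≡ 19^2 = 361 ≡ 20
14 = 8 + 4 + 2, so 28^14 ≡ 20·19·9 ≡ 10 (mod 31)

10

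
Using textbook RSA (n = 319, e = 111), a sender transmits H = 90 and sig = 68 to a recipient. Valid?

yes

sig^2 ≡ 68^2 = 4624 ≡ 158
sig^4 ≡ 158^2 = 24964 ≡ 82
sig^8 ≡ 82^2 = 6724 ≡ 25
sig^16 ≡ 25^2 = 625 ≡ 306
sig^32 ≡ 306^2 = 93636 ≡ 169
sig^64 ≡ 169^2 = 28561 ≡ 170
111 = 64 + 32 + 8 + 4 + 2 + 1, so sig^111 ≡ 170·169·25·82·158·68 ≡ 90 (mod 319)
Since 90 equals the digest 90, verification succeeds.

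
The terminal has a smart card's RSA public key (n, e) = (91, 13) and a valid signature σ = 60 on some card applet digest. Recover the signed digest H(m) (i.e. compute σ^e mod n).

60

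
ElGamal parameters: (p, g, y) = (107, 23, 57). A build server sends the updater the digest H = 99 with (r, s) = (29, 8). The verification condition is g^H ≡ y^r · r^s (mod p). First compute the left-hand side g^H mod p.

23^99 mod 107 = 100

100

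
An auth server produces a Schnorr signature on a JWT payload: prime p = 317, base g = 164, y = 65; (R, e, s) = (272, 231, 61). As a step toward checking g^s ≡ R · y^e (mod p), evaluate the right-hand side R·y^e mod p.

Squares mod 317: 65^1≡65, 65^2≡104, 65^4≡38, 65^8≡176, 65^16≡227, 65^32≡175, 65^64≡193, 65^128≡160
231 = 128 + 64 + 32 + 4 + 2 + 1, so 65^231 ≡ 160·193·175·38·104·65 ≡ 15 (mod 317)
R · y^e ≡ 272·15 = 4080 ≡ 276 (mod 317)

276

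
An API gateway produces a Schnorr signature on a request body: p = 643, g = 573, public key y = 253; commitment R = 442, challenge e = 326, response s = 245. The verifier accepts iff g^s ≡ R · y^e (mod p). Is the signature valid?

g^s mod p:
573^2 = 328329 ≡ 399
573^4 ≡ 399^2 = 159201 ≡ 380
573^8 ≡ 380^2 = 144400 ≡ 368
573^16 ≡ 368^2 = 135424 ≡ 394
573^32 ≡ 394^2 = 155236 ≡ 273
573^64 ≡ 273^2 = 74529 ≡ 584
573^128 ≡ 584^2 = 341056 ≡ 266
245 = 128 + 64 + 32 + 16 + 4 + 1, so 573^245 ≡ 266·584·273·394·380·573 ≡ 17 (mod 643)
R · y^e mod p:
253^2 = 64009 ≡ 352
253^4 ≡ 352^2 = 123904 ≡ 448
253^8 ≡ 448^2 = 200704 ≡ 88
253^16 ≡ 88^2 = 7744 ≡ 28
253^32 ≡ 28^2 = 784 ≡ 141
253^64 ≡ 141^2 = 19881 ≡ 591
253^128 ≡ 591^2 = 349281 ≡ 132
253^256 ≡ 132^2 = 17424 ≡ 63
326 = 256 + 64 + 4 + 2, so 253^326 ≡ 63·591·448·352 ≡ 467 (mod 643)
442·467 = 206414 ≡ 11 (mod 643)
17 ≠ 11; the check fails.

invalid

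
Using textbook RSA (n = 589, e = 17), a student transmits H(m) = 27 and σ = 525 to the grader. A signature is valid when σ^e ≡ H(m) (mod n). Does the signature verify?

σ^2 ≡ 525^2 = 275625 ≡ 562
σ^4 ≡ 562^2 = 315844 ≡ 140
σ^8 ≡ 140^2 = 19600 ≡ 163
σ^16 ≡ 163^2 = 26569 ≡ 64
17 = 16 + 1, so σ^17 ≡ 64·525 ≡ 27 (mod 589)
Since 27 equals the digest 27, verification succeeds.

verifies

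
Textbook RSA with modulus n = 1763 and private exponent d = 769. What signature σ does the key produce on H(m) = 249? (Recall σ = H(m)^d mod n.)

372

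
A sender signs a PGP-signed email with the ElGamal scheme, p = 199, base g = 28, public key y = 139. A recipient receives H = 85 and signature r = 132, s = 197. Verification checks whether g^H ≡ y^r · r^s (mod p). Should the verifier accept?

Left side g^H mod p:
28^2 = 784 ≡ 187
28^4 ≡ 187^2 = 34969 ≡ 144
28^8 ≡ 144^2 = 20736 ≡ 40
28^16 ≡ 40^2 = 1600 ≡ 8
28^32 ≡ 8^2 = 64
28^64 ≡ 64^2 = 4096 ≡ 116
85 = 64 + 16 + 4 + 1, so 28^85 ≡ 116·8·144·28 ≡ 98 (mod 199)
Right side y^r · r^s mod p:
139^2 = 19321 ≡ 18
139^4 ≡ 18^2 = 324 ≡ 125
139^8 ≡ 125^2 = 15625 ≡ 103
139^16 ≡ 103^2 = 10609 ≡ 62
139^32 ≡ 62^2 = 3844 ≡ 63
139^64 ≡ 63^2 = 3969 ≡ 188
139^128 ≡ 188^2 = 35344 ≡ 121
132 = 128 + 4, so 139^132 ≡ 121·125 ≡ 1 (mod 199)
132^2 = 17424 ≡ 111
132^4 ≡ 111^2 = 12321 ≡ 182
132^8 ≡ 182^2 = 33124 ≡ 90
132^16 ≡ 90^2 = 8100 ≡ 140
132^32 ≡ 140^2 = 19600 ≡ 98
132^64 ≡ 98^2 = 9604 ≡ 52
132^128 ≡ 52^2 = 2704 ≡ 117
197 = 128 + 64 + 4 + 1, so 132^197 ≡ 117·52·182·132 ≡ 98 (mod 199)
1·98 = 98 ≡ 98 (mod 199)
98 ≡ 98 (mod 199), so the signature is genuine.

accept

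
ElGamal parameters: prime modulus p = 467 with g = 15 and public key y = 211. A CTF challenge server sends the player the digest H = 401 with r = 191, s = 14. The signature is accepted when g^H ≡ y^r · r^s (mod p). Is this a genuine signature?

genuine

Left side g^H mod p:
Squares mod 467: 15^1≡15, 15^2≡225, 15^4≡189, 15^8≡229, 15^16≡137, 15^32≡89, 15^64≡449, 15^128≡324, 15^256≡368
401 = 256 + 128 + 16 + 1, so 15^401 ≡ 368·324·137·15 ≡ 403 (mod 467)
Right side y^r · r^s mod p:
Squares mod 467: 211^1≡211, 211^2≡156, 211^4≡52, 211^8≡369, 211^16≡264, 211^32≡113, 211^64≡160, 211^128≡382
191 = 128 + 32 + 16 + 8 + 4 + 2 + 1, so 211^191 ≡ 382·113·264·369·52·156·211 ≡ 345 (mod 467)
Squares mod 467: 191^1≡191, 191^2≡55, 191^4≡223, 191^8≡227
14 = 8 + 4 + 2, so 191^14 ≡ 227·223·55 ≡ 368 (mod 467)
345·368 = 126960 ≡ 403 (mod 467)
403 ≡ 403 (mod 467), so the signature is genuine.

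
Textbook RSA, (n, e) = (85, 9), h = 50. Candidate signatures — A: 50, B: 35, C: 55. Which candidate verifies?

A

Candidate A: Squares mod 85: 50^1≡50, 50^2≡35, 50^4≡35, 50^8≡35; 9 = 8 + 1, so 50^9 ≡ 35·50 ≡ 50 (mod 85)
  → matches h = 50
Candidate B: Squares mod 85: 35^1≡35, 35^2≡35, 35^4≡35, 35^8≡35; 9 = 8 + 1, so 35^9 ≡ 35·35 ≡ 35 (mod 85)
Candidate C: Squares mod 85: 55^1≡55, 55^2≡50, 55^4≡35, 55^8≡35; 9 = 8 + 1, so 55^9 ≡ 35·55 ≡ 55 (mod 85)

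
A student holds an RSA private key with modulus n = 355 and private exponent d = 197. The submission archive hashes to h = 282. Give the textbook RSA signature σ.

Squares mod 355: h^1≡282, h^2≡4, h^4≡16, h^8≡256, h^16≡216, h^32≡151, h^64≡81, h^128≡171
197 = 128 + 64 + 4 + 1, so h^197 ≡ 171·81·16·282 ≡ 92 (mod 355)

92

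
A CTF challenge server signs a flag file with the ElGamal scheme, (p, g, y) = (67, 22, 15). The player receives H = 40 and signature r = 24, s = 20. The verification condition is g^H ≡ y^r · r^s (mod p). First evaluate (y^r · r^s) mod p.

Squares mod 67: 15^1≡15, 15^2≡24, 15^4≡40, 15^8≡59, 15^16≡64
24 = 16 + 8, so 15^24 ≡ 64·59 ≡ 24 (mod 67)
Squares mod 67: 24^1≡24, 24^2≡40, 24^4≡59, 24^8≡64, 24^16≡9
20 = 16 + 4, so 24^20 ≡ 9·59 ≡ 62 (mod 67)
y^r · r^s ≡ 24·62 = 1488 ≡ 14 (mod 67)

14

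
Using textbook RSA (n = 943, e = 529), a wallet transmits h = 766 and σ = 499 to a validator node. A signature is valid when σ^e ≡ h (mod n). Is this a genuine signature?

Squares mod 943: σ^1≡499, σ^2≡49, σ^4≡515, σ^8≡242, σ^16≡98, σ^32≡174, σ^64≡100, σ^128≡570, σ^256≡508, σ^512≡625
529 = 512 + 16 + 1, so σ^529 ≡ 625·98·499 ≡ 177 (mod 943)
σ^529 mod 943 = 177, but h = 766.

forged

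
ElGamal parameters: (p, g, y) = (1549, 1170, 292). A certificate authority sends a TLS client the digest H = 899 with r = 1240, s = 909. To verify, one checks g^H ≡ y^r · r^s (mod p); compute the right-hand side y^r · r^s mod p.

292^2 = 85264 ≡ 69
292^4 ≡ 69^2 = 4761 ≡ 114
292^8 ≡ 114^2 = 12996 ≡ 604
292^16 ≡ 604^2 = 364816 ≡ 801
292^32 ≡ 801^2 = 641601 ≡ 315
292^64 ≡ 315^2 = 99225 ≡ 89
292^128 ≡ 89^2 = 7921 ≡ 176
292^256 ≡ 176^2 = 30976 ≡ 1545
292^512 ≡ 1545^2 = 2387025 ≡ 16
292^1024 ≡ 16^2 = 256
1240 = 1024 + 128 + 64 + 16 + 8, so 292^1240 ≡ 256·176·89·801·604 ≡ 642 (mod 1549)
1240^2 = 1537600 ≡ 992
1240^4 ≡ 992^2 = 984064 ≡ 449
1240^8 ≡ 449^2 = 201601 ≡ 231
1240^16 ≡ 231^2 = 53361 ≡ 695
1240^32 ≡ 695^2 = 483025 ≡ 1286
1240^64 ≡ 1286^2 = 1653796 ≡ 1013
1240^128 ≡ 1013^2 = 1026169 ≡ 731
1240^256 ≡ 731^2 = 534361 ≡ 1505
1240^512 ≡ 1505^2 = 2265025 ≡ 387
909 = 512 + 256 + 128 + 8 + 4 + 1, so 1240^909 ≡ 387·1505·731·231·449·1240 ≡ 25 (mod 1549)
y^r · r^s ≡ 642·25 = 16050 ≡ 560 (mod 1549)

560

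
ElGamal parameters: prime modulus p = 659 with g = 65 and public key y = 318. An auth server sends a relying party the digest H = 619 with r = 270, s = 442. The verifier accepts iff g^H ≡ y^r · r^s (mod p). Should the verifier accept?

reject

Left side g^H mod p:
Squares mod 659: 65^1≡65, 65^2≡271, 65^4≡292, 65^8≡253, 65^16≡86, 65^32≡147, 65^64≡521, 65^128≡592, 65^256≡535, 65^512≡219
619 = 512 + 64 + 32 + 8 + 2 + 1, so 65^619 ≡ 219·521·147·253·271·65 ≡ 76 (mod 659)
Right side y^r · r^s mod p:
Squares mod 659: 318^1≡318, 318^2≡297, 318^4≡562, 318^8≡183, 318^16≡539, 318^32≡561, 318^64≡378, 318^128≡540, 318^256≡322
270 = 256 + 8 + 4 + 2, so 318^270 ≡ 322·183·562·297 ≡ 23 (mod 659)
Squares mod 659: 270^1≡270, 270^2≡410, 270^4≡55, 270^8≡389, 270^16≡410, 270^32≡55, 270^64≡389, 270^128≡410, 270^256≡55
442 = 256 + 128 + 32 + 16 + 8 + 2, so 270^442 ≡ 55·410·55·410·389·410 ≡ 389 (mod 659)
23·389 = 8947 ≡ 380 (mod 659)
76 ≠ 380, so verification fails.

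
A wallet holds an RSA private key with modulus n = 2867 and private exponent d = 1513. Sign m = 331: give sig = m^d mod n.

m^2 ≡ 331^2 = 109561 ≡ 615
m^4 ≡ 615^2 = 378225 ≡ 2648
m^8 ≡ 2648^2 = 7011904 ≡ 2089
m^16 ≡ 2089^2 = 4363921 ≡ 347
m^32 ≡ 347^2 = 120409 ≡ 2862
m^64 ≡ 2862^2 = 8191044 ≡ 25
m^128 ≡ 25^2 = 625
m^256 ≡ 625^2 = 390625 ≡ 713
m^512 ≡ 713^2 = 508369 ≡ 910
m^1024 ≡ 910^2 = 828100 ≡ 2404
1513 = 1024 + 256 + 128 + 64 + 32 + 8 + 1, so m^1513 ≡ 2404·713·625·25·2862·2089·331 ≡ 1576 (mod 2867)

1576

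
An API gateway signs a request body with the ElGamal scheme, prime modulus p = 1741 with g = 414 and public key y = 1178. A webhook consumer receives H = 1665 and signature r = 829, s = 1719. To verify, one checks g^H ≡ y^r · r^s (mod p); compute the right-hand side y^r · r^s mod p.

942

1178^2 = 1387684 ≡ 107
1178^4 ≡ 107^2 = 11449 ≡ 1003
1178^8 ≡ 1003^2 = 1006009 ≡ 1452
1178^16 ≡ 1452^2 = 2108304 ≡ 1694
1178^32 ≡ 1694^2 = 2869636 ≡ 468
1178^64 ≡ 468^2 = 219024 ≡ 1399
1178^128 ≡ 1399^2 = 1957201 ≡ 317
1178^256 ≡ 317^2 = 100489 ≡ 1252
1178^512 ≡ 1252^2 = 1567504 ≡ 604
829 = 512 + 256 + 32 + 16 + 8 + 4 + 1, so 1178^829 ≡ 604·1252·468·1694·1452·1003·1178 ≡ 445 (mod 1741)
829^2 = 687241 ≡ 1287
829^4 ≡ 1287^2 = 1656369 ≡ 678
829^8 ≡ 678^2 = 459684 ≡ 60
829^16 ≡ 60^2 = 3600 ≡ 118
829^32 ≡ 118^2 = 13924 ≡ 1737
829^64 ≡ 1737^2 = 3017169 ≡ 16
829^128 ≡ 16^2 = 256
829^256 ≡ 256^2 = 65536 ≡ 1119
829^512 ≡ 1119^2 = 1252161 ≡ 382
829^1024 ≡ 382^2 = 145924 ≡ 1421
1719 = 1024 + 512 + 128 + 32 + 16 + 4 + 2 + 1, so 829^1719 ≡ 1421·382·256·1737·118·678·1287·829 ≡ 1168 (mod 1741)
y^r · r^s ≡ 445·1168 = 519760 ≡ 942 (mod 1741)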